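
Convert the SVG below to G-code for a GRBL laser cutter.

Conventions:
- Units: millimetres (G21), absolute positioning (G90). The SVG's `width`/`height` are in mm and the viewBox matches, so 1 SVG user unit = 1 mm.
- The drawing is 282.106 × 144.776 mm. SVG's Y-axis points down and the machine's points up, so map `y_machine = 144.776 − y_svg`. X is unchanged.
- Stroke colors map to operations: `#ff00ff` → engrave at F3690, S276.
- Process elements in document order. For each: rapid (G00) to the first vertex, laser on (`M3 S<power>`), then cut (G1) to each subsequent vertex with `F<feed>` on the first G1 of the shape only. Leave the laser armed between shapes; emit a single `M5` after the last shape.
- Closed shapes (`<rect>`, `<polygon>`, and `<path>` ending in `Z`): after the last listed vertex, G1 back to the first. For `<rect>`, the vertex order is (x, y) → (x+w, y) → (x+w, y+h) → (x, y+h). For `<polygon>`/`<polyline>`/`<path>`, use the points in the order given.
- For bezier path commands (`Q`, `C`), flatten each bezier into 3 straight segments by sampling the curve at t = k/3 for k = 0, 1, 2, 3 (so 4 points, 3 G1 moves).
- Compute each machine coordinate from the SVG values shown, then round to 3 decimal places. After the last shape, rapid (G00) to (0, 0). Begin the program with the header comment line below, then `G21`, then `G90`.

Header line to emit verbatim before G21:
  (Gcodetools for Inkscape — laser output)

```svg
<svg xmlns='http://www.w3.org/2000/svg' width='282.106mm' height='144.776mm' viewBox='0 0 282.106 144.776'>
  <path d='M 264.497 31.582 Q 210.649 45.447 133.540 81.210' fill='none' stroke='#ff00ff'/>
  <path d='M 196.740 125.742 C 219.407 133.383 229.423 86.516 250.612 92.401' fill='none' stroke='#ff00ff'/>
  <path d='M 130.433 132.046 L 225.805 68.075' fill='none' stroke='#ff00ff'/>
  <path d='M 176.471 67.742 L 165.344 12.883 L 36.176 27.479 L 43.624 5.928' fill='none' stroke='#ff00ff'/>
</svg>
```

(Gcodetools for Inkscape — laser output)
G21
G90
G00 X264.497 Y113.194
M3 S276
G1 X226.014 Y101.518 F3690
G1 X182.361 Y84.975
G1 X133.540 Y63.566
G00 X196.740 Y19.034
M3 S276
G1 X216.072 Y25.590 F3690
G1 X232.265 Y44.649
G1 X250.612 Y52.375
G00 X130.433 Y12.730
M3 S276
G1 X225.805 Y76.701 F3690
G00 X176.471 Y77.034
M3 S276
G1 X165.344 Y131.893 F3690
G1 X36.176 Y117.297
G1 X43.624 Y138.848
M5
G00 X0.000 Y0.000

viewBox `0 0 282.106 144.776` with mm width/height → 1 unit = 1 mm. Flip: y_m = 144.776 − y_svg.

**Shape 1** — `<path>` quadratic bezier, stroke `#ff00ff` → engrave (S276, F3690). Control points (SVG): P0=(264.497,31.582), P1=(210.649,45.447), P2=(133.540,81.210); sampled at t=k/3. Machine vertices: (264.497,113.194) → (226.014,101.518) → (182.361,84.975) → (133.540,63.566). Open path.

**Shape 2** — `<path>` cubic bezier, stroke `#ff00ff` → engrave (S276, F3690). Control points (SVG): P0=(196.740,125.742), P1=(219.407,133.383), P2=(229.423,86.516), P3=(250.612,92.401); sampled at t=k/3. Machine vertices: (196.740,19.034) → (216.072,25.590) → (232.265,44.649) → (250.612,52.375). Open path.

**Shape 3** — `<path>` line segment, stroke `#ff00ff` → engrave (S276, F3690). Machine vertices: (130.433,12.730) → (225.805,76.701). Open path.

**Shape 4** — `<path>` open polyline, stroke `#ff00ff` → engrave (S276, F3690). Machine vertices: (176.471,77.034) → (165.344,131.893) → (36.176,117.297) → (43.624,138.848). Open path.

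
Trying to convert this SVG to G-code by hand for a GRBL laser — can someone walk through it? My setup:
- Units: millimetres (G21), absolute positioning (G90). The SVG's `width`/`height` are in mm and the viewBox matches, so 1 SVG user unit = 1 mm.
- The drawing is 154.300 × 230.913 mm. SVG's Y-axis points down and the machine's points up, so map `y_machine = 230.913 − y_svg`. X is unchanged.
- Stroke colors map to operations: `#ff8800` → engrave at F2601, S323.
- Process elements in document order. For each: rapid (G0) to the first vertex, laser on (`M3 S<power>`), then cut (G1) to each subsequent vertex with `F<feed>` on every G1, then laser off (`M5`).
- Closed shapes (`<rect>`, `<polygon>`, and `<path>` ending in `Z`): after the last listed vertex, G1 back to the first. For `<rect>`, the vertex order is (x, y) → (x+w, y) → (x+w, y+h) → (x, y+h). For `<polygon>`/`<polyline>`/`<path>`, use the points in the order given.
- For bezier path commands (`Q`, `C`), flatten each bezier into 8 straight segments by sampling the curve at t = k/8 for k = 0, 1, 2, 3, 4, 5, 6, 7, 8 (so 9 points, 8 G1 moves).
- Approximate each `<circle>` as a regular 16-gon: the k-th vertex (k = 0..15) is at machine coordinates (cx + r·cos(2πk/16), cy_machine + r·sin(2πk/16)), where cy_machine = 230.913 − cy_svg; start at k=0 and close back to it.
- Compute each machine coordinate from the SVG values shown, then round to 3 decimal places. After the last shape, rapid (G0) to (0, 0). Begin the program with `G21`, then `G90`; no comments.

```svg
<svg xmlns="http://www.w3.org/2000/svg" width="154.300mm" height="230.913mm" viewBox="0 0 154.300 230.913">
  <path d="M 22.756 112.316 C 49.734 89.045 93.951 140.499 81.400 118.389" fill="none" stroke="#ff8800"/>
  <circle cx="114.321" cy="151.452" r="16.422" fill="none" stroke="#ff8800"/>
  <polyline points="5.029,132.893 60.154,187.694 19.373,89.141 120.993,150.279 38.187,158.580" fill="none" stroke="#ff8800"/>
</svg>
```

viewBox `0 0 154.300 230.913` with mm width/height → 1 unit = 1 mm. Flip: y_m = 230.913 − y_svg.

**Shape 1** — `<path>` cubic bezier, stroke `#ff8800` → engrave (S323, F2601). Control points (SVG): P0=(22.756,112.316), P1=(49.734,89.045), P2=(93.951,140.499), P3=(81.400,118.389); sampled at t=k/8. Machine vertices: (22.756,118.597) → (33.536,124.111) → (45.065,124.356) → (56.476,121.072) → (66.901,115.996) → (75.474,110.865) → (81.326,107.418) → (83.590,107.391) → (81.400,112.524). Open path.

**Shape 2** — `<circle>` circle, stroke `#ff8800` → engrave (S323, F2601). Machine vertices: (130.743,79.461) → (129.493,85.745) → (125.933,91.073) → (120.605,94.633) → (114.321,95.883) → (108.037,94.633) → (102.709,91.073) → (99.149,85.745) → (97.899,79.461) → (99.149,73.177) → (102.709,67.849) → (108.037,64.289) → (114.321,63.039) → (120.605,64.289) → (125.933,67.849) → (129.493,73.177) → (130.743,79.461). Closed: final G1 returns to the first vertex.

**Shape 3** — `<polyline>` open polyline, stroke `#ff8800` → engrave (S323, F2601). Machine vertices: (5.029,98.020) → (60.154,43.219) → (19.373,141.772) → (120.993,80.634) → (38.187,72.333). Open path.

G21
G90
G0 X22.756 Y118.597
M3 S323
G1 X33.536 Y124.111 F2601
G1 X45.065 Y124.356 F2601
G1 X56.476 Y121.072 F2601
G1 X66.901 Y115.996 F2601
G1 X75.474 Y110.865 F2601
G1 X81.326 Y107.418 F2601
G1 X83.590 Y107.391 F2601
G1 X81.400 Y112.524 F2601
M5
G0 X130.743 Y79.461
M3 S323
G1 X129.493 Y85.745 F2601
G1 X125.933 Y91.073 F2601
G1 X120.605 Y94.633 F2601
G1 X114.321 Y95.883 F2601
G1 X108.037 Y94.633 F2601
G1 X102.709 Y91.073 F2601
G1 X99.149 Y85.745 F2601
G1 X97.899 Y79.461 F2601
G1 X99.149 Y73.177 F2601
G1 X102.709 Y67.849 F2601
G1 X108.037 Y64.289 F2601
G1 X114.321 Y63.039 F2601
G1 X120.605 Y64.289 F2601
G1 X125.933 Y67.849 F2601
G1 X129.493 Y73.177 F2601
G1 X130.743 Y79.461 F2601
M5
G0 X5.029 Y98.020
M3 S323
G1 X60.154 Y43.219 F2601
G1 X19.373 Y141.772 F2601
G1 X120.993 Y80.634 F2601
G1 X38.187 Y72.333 F2601
M5
G0 X0.000 Y0.000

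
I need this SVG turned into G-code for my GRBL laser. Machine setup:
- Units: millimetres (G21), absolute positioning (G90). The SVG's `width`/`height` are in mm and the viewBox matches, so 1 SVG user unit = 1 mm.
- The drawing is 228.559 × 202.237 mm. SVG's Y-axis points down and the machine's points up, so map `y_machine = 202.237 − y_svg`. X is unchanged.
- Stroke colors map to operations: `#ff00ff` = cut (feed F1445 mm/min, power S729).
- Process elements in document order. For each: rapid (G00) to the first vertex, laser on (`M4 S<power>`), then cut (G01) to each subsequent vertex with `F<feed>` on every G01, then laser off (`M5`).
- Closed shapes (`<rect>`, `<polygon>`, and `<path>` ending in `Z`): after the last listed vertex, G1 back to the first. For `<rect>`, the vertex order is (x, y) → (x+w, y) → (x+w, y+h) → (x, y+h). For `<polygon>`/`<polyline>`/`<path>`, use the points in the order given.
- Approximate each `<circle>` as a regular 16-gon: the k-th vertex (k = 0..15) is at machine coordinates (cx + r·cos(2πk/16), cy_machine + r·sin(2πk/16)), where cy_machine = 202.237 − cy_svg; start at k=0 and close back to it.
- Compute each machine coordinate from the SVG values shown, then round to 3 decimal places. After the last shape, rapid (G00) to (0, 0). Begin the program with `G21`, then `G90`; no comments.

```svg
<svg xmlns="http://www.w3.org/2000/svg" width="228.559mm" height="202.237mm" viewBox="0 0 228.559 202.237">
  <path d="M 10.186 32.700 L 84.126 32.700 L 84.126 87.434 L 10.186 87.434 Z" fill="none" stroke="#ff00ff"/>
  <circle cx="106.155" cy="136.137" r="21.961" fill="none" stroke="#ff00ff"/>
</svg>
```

viewBox `0 0 228.559 202.237` with mm width/height → 1 unit = 1 mm. Flip: y_m = 202.237 − y_svg.

**Shape 1** — `<path>` rectangle, stroke `#ff00ff` → cut (S729, F1445). Machine vertices: (10.186,169.537) → (84.126,169.537) → (84.126,114.803) → (10.186,114.803) → (10.186,169.537). Closed: final G1 returns to the first vertex.

**Shape 2** — `<circle>` circle, stroke `#ff00ff` → cut (S729, F1445). Machine vertices: (128.116,66.100) → (126.444,74.504) → (121.684,81.629) → (114.559,86.389) → (106.155,88.061) → (97.751,86.389) → (90.626,81.629) → (85.866,74.504) → (84.194,66.100) → (85.866,57.696) → (90.626,50.571) → (97.751,45.811) → (106.155,44.139) → (114.559,45.811) → (121.684,50.571) → (126.444,57.696) → (128.116,66.100). Closed: final G1 returns to the first vertex.

G21
G90
G00 X10.186 Y169.537
M4 S729
G01 X84.126 Y169.537 F1445
G01 X84.126 Y114.803 F1445
G01 X10.186 Y114.803 F1445
G01 X10.186 Y169.537 F1445
M5
G00 X128.116 Y66.100
M4 S729
G01 X126.444 Y74.504 F1445
G01 X121.684 Y81.629 F1445
G01 X114.559 Y86.389 F1445
G01 X106.155 Y88.061 F1445
G01 X97.751 Y86.389 F1445
G01 X90.626 Y81.629 F1445
G01 X85.866 Y74.504 F1445
G01 X84.194 Y66.100 F1445
G01 X85.866 Y57.696 F1445
G01 X90.626 Y50.571 F1445
G01 X97.751 Y45.811 F1445
G01 X106.155 Y44.139 F1445
G01 X114.559 Y45.811 F1445
G01 X121.684 Y50.571 F1445
G01 X126.444 Y57.696 F1445
G01 X128.116 Y66.100 F1445
M5
G00 X0.000 Y0.000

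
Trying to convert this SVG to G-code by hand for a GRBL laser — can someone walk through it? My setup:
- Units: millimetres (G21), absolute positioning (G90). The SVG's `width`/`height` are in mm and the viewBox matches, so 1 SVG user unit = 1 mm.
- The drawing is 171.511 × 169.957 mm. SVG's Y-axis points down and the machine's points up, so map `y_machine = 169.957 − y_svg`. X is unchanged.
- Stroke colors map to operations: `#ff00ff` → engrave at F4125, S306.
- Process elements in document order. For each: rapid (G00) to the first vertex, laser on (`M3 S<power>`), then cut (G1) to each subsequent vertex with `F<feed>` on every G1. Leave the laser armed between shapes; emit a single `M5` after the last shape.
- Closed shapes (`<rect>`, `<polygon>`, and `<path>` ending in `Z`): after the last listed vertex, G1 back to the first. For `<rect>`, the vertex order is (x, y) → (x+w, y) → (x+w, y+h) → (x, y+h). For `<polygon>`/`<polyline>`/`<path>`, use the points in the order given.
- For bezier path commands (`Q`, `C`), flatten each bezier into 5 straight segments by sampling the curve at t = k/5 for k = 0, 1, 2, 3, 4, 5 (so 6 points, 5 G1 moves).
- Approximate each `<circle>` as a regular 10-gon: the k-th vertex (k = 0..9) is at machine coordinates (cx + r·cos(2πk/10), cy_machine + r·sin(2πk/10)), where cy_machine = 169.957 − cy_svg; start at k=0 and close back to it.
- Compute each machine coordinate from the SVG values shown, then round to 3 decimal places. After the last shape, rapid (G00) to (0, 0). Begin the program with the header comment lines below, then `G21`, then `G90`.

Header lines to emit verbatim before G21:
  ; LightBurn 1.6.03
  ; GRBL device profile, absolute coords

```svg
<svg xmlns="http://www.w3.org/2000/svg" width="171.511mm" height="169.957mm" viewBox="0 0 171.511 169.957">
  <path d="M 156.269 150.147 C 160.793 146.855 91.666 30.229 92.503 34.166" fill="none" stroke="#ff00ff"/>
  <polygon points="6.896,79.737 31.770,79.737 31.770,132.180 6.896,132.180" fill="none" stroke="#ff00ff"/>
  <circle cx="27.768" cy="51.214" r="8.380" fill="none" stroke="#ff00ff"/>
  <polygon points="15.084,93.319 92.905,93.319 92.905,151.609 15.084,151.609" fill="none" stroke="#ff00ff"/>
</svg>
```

; LightBurn 1.6.03
; GRBL device profile, absolute coords
G21
G90
G00 X156.269 Y19.810
M3 S306
G1 X151.294 Y33.514 F4125
G1 X135.537 Y63.191 F4125
G1 X115.890 Y97.615 F4125
G1 X99.248 Y125.557 F4125
G1 X92.503 Y135.791 F4125
G00 X6.896 Y90.220
M3 S306
G1 X31.770 Y90.220 F4125
G1 X31.770 Y37.777 F4125
G1 X6.896 Y37.777 F4125
G1 X6.896 Y90.220 F4125
G00 X36.148 Y118.743
M3 S306
G1 X34.548 Y123.669 F4125
G1 X30.358 Y126.713 F4125
G1 X25.178 Y126.713 F4125
G1 X20.988 Y123.669 F4125
G1 X19.388 Y118.743 F4125
G1 X20.988 Y113.817 F4125
G1 X25.178 Y110.773 F4125
G1 X30.358 Y110.773 F4125
G1 X34.548 Y113.817 F4125
G1 X36.148 Y118.743 F4125
G00 X15.084 Y76.638
M3 S306
G1 X92.905 Y76.638 F4125
G1 X92.905 Y18.348 F4125
G1 X15.084 Y18.348 F4125
G1 X15.084 Y76.638 F4125
M5
G00 X0.000 Y0.000

1 u = 1 mm; y_m = 169.957 − y.

[1] `<path>` cubic bezier, #ff00ff→engrave S306 F4125: (156.269,19.810) → (151.294,33.514) → (135.537,63.191) → (115.890,97.615) → (99.248,125.557) → (92.503,135.791)

[2] `<polygon>` rectangle, #ff00ff→engrave S306 F4125: (6.896,90.220) → (31.770,90.220) → (31.770,37.777) → (6.896,37.777) → (6.896,90.220) (closed)

[3] `<circle>` circle, #ff00ff→engrave S306 F4125: (36.148,118.743) → (34.548,123.669) → (30.358,126.713) → (25.178,126.713) → (20.988,123.669) → (19.388,118.743) → (20.988,113.817) → (25.178,110.773) → (30.358,110.773) → (34.548,113.817) → (36.148,118.743) (closed)

[4] `<polygon>` rectangle, #ff00ff→engrave S306 F4125: (15.084,76.638) → (92.905,76.638) → (92.905,18.348) → (15.084,18.348) → (15.084,76.638) (closed)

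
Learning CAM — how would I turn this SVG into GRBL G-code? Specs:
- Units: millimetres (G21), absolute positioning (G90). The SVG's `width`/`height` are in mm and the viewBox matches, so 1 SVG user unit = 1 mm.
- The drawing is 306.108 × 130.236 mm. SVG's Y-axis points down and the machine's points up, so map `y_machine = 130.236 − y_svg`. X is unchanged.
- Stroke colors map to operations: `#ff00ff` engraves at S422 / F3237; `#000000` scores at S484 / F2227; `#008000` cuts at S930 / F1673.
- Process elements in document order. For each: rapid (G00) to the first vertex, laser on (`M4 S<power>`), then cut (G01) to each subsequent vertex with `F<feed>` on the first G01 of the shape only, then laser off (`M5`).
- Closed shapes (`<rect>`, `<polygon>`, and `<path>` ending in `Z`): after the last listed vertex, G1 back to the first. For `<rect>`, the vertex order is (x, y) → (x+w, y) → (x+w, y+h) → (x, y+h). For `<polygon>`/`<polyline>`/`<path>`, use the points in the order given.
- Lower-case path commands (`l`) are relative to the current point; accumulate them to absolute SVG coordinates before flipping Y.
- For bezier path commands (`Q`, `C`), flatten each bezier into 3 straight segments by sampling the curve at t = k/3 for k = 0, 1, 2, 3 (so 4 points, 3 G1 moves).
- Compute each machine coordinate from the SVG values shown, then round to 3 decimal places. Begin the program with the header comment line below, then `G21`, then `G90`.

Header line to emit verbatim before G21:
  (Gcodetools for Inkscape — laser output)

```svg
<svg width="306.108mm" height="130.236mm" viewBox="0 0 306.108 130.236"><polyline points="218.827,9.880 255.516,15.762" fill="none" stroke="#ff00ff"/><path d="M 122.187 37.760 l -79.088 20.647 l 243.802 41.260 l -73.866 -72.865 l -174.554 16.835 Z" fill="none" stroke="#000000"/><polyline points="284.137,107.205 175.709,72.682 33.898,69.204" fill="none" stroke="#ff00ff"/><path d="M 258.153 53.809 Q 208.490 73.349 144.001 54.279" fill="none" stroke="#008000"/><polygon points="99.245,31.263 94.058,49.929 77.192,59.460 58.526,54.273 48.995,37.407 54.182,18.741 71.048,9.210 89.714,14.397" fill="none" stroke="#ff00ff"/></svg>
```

(Gcodetools for Inkscape — laser output)
G21
G90
G00 X218.827 Y120.356
M4 S422
G01 X255.516 Y114.474 F3237
M5
G00 X122.187 Y92.476
M4 S484
G01 X43.099 Y71.829 F2227
G01 X286.901 Y30.569
G01 X213.035 Y103.434
G01 X38.481 Y86.599
G01 X122.187 Y92.476
M5
G00 X284.137 Y23.031
M4 S422
G01 X175.709 Y57.554 F3237
G01 X33.898 Y61.032
M5
G00 X258.153 Y76.427
M4 S930
G01 X223.397 Y67.690 F1673
G01 X185.346 Y67.534
G01 X144.001 Y75.957
M5
G00 X99.245 Y98.973
M4 S422
G01 X94.058 Y80.307 F3237
G01 X77.192 Y70.776
G01 X58.526 Y75.963
G01 X48.995 Y92.829
G01 X54.182 Y111.495
G01 X71.048 Y121.026
G01 X89.714 Y115.839
G01 X99.245 Y98.973
M5

1 u = 1 mm; y_m = 130.236 − y.

[1] `<polyline>` line segment, #ff00ff→engrave S422 F3237: (218.827,120.356) → (255.516,114.474)

[2] `<path>` closed polygon, #000000→score S484 F2227: (122.187,92.476) → (43.099,71.829) → (286.901,30.569) → (213.035,103.434) → (38.481,86.599) → (122.187,92.476) (closed)

[3] `<polyline>` open polyline, #ff00ff→engrave S422 F3237: (284.137,23.031) → (175.709,57.554) → (33.898,61.032)

[4] `<path>` quadratic bezier, #008000→cut S930 F1673: (258.153,76.427) → (223.397,67.690) → (185.346,67.534) → (144.001,75.957)

[5] `<polygon>` regular polygon, #ff00ff→engrave S422 F3237: (99.245,98.973) → (94.058,80.307) → (77.192,70.776) → (58.526,75.963) → (48.995,92.829) → (54.182,111.495) → (71.048,121.026) → (89.714,115.839) → (99.245,98.973) (closed)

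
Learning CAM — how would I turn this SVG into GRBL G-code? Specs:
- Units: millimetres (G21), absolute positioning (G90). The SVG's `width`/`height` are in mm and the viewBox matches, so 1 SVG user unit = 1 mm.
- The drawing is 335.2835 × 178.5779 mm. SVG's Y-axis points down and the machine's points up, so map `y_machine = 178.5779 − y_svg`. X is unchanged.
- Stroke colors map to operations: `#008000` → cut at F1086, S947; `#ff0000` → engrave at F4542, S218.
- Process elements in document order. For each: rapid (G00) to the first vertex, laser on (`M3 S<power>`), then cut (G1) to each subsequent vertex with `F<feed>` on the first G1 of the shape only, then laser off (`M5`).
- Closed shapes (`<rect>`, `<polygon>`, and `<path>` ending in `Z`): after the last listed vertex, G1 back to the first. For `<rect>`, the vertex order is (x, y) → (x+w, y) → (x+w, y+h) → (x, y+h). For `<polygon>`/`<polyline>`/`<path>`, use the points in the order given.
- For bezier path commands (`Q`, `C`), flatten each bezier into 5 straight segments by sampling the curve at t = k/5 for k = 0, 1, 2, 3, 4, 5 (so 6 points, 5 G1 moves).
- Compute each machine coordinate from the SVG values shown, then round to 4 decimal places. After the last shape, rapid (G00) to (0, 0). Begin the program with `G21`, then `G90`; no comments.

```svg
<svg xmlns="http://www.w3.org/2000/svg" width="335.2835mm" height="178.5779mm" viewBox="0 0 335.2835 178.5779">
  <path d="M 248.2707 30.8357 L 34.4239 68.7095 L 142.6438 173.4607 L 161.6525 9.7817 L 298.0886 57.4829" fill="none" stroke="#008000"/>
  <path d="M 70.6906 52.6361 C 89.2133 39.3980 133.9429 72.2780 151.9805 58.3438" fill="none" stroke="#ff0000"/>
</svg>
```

G21
G90
G00 X248.2707 Y147.7422
M3 S947
G1 X34.4239 Y109.8684 F1086
G1 X142.6438 Y5.1172
G1 X161.6525 Y168.7962
G1 X298.0886 Y121.0950
M5
G00 X70.6906 Y125.9418
M3 S218
G1 X84.5259 Y129.0939 F4542
G1 X102.1116 Y125.6385
G1 X120.9087 Y120.0362
G1 X138.3781 Y116.7478
G1 X151.9805 Y120.2341
M5
G00 X0.0000 Y0.0000

viewBox `0 0 335.2835 178.5779` with mm width/height → 1 unit = 1 mm. Flip: y_m = 178.5779 − y_svg.

**Shape 1** — `<path>` open polyline, stroke `#008000` → cut (S947, F1086). Machine vertices: (248.2707,147.7422) → (34.4239,109.8684) → (142.6438,5.1172) → (161.6525,168.7962) → (298.0886,121.0950). Open path.

**Shape 2** — `<path>` cubic bezier, stroke `#ff0000` → engrave (S218, F4542). Control points (SVG): P0=(70.6906,52.6361), P1=(89.2133,39.3980), P2=(133.9429,72.2780), P3=(151.9805,58.3438); sampled at t=k/5. Machine vertices: (70.6906,125.9418) → (84.5259,129.0939) → (102.1116,125.6385) → (120.9087,120.0362) → (138.3781,116.7478) → (151.9805,120.2341). Open path.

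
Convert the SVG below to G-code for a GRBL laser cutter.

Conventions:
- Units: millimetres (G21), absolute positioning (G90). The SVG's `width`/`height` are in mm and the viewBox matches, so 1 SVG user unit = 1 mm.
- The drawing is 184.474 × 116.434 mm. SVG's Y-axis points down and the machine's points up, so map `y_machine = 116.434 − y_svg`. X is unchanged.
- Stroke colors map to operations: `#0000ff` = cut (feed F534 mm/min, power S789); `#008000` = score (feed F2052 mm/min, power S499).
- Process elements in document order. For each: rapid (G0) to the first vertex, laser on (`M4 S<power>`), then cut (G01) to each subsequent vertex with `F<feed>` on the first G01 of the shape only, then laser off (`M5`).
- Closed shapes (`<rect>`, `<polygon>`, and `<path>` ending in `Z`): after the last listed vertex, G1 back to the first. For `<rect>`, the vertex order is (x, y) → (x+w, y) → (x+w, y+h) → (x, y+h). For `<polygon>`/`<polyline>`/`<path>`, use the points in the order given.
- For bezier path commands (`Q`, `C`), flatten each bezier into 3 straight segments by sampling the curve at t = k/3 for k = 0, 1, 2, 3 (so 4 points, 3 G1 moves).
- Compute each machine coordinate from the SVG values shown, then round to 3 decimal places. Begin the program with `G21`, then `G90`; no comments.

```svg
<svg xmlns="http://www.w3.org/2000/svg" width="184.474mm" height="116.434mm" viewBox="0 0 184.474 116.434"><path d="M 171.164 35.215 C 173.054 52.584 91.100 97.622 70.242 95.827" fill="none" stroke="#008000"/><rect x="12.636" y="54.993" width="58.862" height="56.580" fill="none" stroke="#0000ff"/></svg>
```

1 u = 1 mm; y_m = 116.434 − y.

[1] `<path>` cubic bezier, #008000→score S499 F2052: (171.164,81.219) → (150.474,57.386) → (106.097,31.664) → (70.242,20.607)

[2] `<rect>` rectangle, #0000ff→cut S789 F534: (12.636,61.441) → (71.498,61.441) → (71.498,4.861) → (12.636,4.861) → (12.636,61.441) (closed)

G21
G90
G0 X171.164 Y81.219
M4 S499
G01 X150.474 Y57.386 F2052
G01 X106.097 Y31.664
G01 X70.242 Y20.607
M5
G0 X12.636 Y61.441
M4 S789
G01 X71.498 Y61.441 F534
G01 X71.498 Y4.861
G01 X12.636 Y4.861
G01 X12.636 Y61.441
M5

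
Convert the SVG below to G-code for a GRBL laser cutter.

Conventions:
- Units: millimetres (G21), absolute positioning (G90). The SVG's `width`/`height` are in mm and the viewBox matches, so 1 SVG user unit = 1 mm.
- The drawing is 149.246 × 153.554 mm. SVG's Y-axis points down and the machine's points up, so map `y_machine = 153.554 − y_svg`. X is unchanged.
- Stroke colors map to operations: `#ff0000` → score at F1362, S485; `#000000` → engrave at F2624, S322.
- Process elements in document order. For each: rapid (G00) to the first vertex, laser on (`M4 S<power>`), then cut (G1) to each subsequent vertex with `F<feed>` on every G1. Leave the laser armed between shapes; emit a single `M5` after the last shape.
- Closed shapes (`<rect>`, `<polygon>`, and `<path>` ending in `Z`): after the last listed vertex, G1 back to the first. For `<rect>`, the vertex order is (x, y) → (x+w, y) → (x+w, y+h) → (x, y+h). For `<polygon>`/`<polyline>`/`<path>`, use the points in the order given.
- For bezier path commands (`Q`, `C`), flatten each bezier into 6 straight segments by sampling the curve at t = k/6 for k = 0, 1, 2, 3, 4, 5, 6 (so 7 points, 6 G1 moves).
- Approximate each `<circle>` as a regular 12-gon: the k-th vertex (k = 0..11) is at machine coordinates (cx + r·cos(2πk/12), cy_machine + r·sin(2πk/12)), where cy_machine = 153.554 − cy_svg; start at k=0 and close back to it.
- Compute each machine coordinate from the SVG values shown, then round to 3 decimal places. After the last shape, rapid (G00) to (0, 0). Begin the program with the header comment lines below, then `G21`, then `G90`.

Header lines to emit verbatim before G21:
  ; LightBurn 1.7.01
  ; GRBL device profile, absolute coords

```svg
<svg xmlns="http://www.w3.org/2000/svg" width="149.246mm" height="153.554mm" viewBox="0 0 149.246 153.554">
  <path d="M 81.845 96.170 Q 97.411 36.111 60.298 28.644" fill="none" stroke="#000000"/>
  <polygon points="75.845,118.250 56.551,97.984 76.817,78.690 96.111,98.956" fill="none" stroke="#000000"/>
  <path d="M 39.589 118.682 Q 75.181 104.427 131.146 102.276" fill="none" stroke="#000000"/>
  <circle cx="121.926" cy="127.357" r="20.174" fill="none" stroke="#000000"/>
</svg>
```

; LightBurn 1.7.01
; GRBL device profile, absolute coords
G21
G90
G00 X81.845 Y57.384
M4 S322
G1 X85.570 Y75.943 F2624
G1 X86.369 Y91.580 F2624
G1 X84.241 Y104.295 F2624
G1 X79.187 Y114.088 F2624
G1 X71.206 Y120.960 F2624
G1 X60.298 Y124.910 F2624
G00 X75.845 Y35.304
M4 S322
G1 X56.551 Y55.570 F2624
G1 X76.817 Y74.864 F2624
G1 X96.111 Y54.598 F2624
G1 X75.845 Y35.304 F2624
G00 X39.589 Y34.872
M4 S322
G1 X52.019 Y39.287 F2624
G1 X65.581 Y43.030 F2624
G1 X80.274 Y46.101 F2624
G1 X96.100 Y48.499 F2624
G1 X113.057 Y50.225 F2624
G1 X131.146 Y51.278 F2624
G00 X142.100 Y26.197
M4 S322
G1 X139.397 Y36.284 F2624
G1 X132.013 Y43.668 F2624
G1 X121.926 Y46.371 F2624
G1 X111.839 Y43.668 F2624
G1 X104.455 Y36.284 F2624
G1 X101.752 Y26.197 F2624
G1 X104.455 Y16.110 F2624
G1 X111.839 Y8.726 F2624
G1 X121.926 Y6.023 F2624
G1 X132.013 Y8.726 F2624
G1 X139.397 Y16.110 F2624
G1 X142.100 Y26.197 F2624
M5
G00 X0.000 Y0.000

1 u = 1 mm; y_m = 153.554 − y.

[1] `<path>` quadratic bezier, #000000→engrave S322 F2624: (81.845,57.384) → (85.570,75.943) → (86.369,91.580) → (84.241,104.295) → (79.187,114.088) → (71.206,120.960) → (60.298,124.910)

[2] `<polygon>` regular polygon, #000000→engrave S322 F2624: (75.845,35.304) → (56.551,55.570) → (76.817,74.864) → (96.111,54.598) → (75.845,35.304) (closed)

[3] `<path>` quadratic bezier, #000000→engrave S322 F2624: (39.589,34.872) → (52.019,39.287) → (65.581,43.030) → (80.274,46.101) → (96.100,48.499) → (113.057,50.225) → (131.146,51.278)

[4] `<circle>` circle, #000000→engrave S322 F2624: (142.100,26.197) → (139.397,36.284) → (132.013,43.668) → (121.926,46.371) → (111.839,43.668) → (104.455,36.284) → (101.752,26.197) → (104.455,16.110) → (111.839,8.726) → (121.926,6.023) → (132.013,8.726) → (139.397,16.110) → (142.100,26.197) (closed)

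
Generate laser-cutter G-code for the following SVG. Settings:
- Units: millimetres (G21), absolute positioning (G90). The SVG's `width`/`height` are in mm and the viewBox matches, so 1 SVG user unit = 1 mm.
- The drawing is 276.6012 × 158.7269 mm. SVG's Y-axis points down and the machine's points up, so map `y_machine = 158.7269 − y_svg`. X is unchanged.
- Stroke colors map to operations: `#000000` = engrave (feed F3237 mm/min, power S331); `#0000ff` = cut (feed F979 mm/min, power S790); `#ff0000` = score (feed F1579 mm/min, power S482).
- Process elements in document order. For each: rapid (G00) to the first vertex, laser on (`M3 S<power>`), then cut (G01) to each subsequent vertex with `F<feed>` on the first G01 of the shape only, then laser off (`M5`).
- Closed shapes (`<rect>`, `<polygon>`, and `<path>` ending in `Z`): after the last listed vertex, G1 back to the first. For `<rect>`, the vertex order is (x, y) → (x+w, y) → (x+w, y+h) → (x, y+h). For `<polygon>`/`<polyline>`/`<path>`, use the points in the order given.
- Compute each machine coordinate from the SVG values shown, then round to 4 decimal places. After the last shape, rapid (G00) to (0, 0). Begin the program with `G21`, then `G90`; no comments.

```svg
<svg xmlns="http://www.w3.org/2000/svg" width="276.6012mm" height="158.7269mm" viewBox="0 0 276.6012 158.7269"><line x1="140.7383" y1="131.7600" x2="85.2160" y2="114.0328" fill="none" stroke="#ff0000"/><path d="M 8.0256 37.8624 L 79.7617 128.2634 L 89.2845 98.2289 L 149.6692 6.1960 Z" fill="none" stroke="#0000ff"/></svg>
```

G21
G90
G00 X140.7383 Y26.9669
M3 S482
G01 X85.2160 Y44.6941 F1579
M5
G00 X8.0256 Y120.8645
M3 S790
G01 X79.7617 Y30.4635 F979
G01 X89.2845 Y60.4980
G01 X149.6692 Y152.5309
G01 X8.0256 Y120.8645
M5
G00 X0.0000 Y0.0000

Since the viewBox matches the mm dimensions, user units are millimetres directly. The only transform is the Y-flip y_m = 158.7269 − y_svg.

Shape 1 is a line segment drawn with `<line>`. Its stroke #ff0000 means score at S482, F1579. After flipping Y the toolpath is (140.7383,26.9669) → (85.2160,44.6941).

Shape 2 is a closed polygon drawn with `<path>`. Its stroke #0000ff means cut at S790, F979. After flipping Y the toolpath is (8.0256,120.8645) → (79.7617,30.4635) → (89.2845,60.4980) → (149.6692,152.5309) → (8.0256,120.8645), returning to the start.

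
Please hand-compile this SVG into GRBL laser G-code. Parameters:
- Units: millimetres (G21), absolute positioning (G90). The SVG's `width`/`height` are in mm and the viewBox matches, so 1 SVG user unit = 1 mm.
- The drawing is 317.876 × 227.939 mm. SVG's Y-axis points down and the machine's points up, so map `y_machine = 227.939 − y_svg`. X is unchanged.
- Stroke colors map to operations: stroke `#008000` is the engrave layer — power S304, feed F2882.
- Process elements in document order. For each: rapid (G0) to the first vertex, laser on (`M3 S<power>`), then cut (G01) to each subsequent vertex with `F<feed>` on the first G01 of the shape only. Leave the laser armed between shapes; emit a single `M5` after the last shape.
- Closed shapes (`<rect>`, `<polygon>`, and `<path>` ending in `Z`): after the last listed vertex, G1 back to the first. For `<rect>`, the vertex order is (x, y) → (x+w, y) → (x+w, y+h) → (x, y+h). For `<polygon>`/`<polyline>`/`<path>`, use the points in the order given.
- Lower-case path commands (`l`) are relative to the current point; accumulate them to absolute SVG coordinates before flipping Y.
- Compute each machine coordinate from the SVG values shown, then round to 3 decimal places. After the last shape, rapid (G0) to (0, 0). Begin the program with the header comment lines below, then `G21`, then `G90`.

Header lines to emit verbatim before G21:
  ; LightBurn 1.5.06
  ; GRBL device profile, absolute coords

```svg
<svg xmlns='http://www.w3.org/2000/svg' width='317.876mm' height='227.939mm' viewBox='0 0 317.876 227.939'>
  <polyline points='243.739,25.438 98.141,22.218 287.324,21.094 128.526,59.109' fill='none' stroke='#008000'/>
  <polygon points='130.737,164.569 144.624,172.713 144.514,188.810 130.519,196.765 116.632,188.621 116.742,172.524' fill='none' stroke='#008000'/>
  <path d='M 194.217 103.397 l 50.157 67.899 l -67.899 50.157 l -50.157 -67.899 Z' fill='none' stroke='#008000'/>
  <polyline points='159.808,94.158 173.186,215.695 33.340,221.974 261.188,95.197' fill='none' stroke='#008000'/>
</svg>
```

viewBox `0 0 317.876 227.939` with mm width/height → 1 unit = 1 mm. Flip: y_m = 227.939 − y_svg.

**Shape 1** — `<polyline>` open polyline, stroke `#008000` → engrave (S304, F2882). Machine vertices: (243.739,202.501) → (98.141,205.721) → (287.324,206.845) → (128.526,168.830). Open path.

**Shape 2** — `<polygon>` regular polygon, stroke `#008000` → engrave (S304, F2882). Machine vertices: (130.737,63.370) → (144.624,55.226) → (144.514,39.129) → (130.519,31.174) → (116.632,39.318) → (116.742,55.415) → (130.737,63.370). Closed: final G1 returns to the first vertex.

**Shape 3** — `<path>` regular polygon, stroke `#008000` → engrave (S304, F2882). Machine vertices: (194.217,124.542) → (244.374,56.643) → (176.475,6.486) → (126.318,74.385) → (194.217,124.542). Closed: final G1 returns to the first vertex.

**Shape 4** — `<polyline>` open polyline, stroke `#008000` → engrave (S304, F2882). Machine vertices: (159.808,133.781) → (173.186,12.244) → (33.340,5.965) → (261.188,132.742). Open path.

; LightBurn 1.5.06
; GRBL device profile, absolute coords
G21
G90
G0 X243.739 Y202.501
M3 S304
G01 X98.141 Y205.721 F2882
G01 X287.324 Y206.845
G01 X128.526 Y168.830
G0 X130.737 Y63.370
M3 S304
G01 X144.624 Y55.226 F2882
G01 X144.514 Y39.129
G01 X130.519 Y31.174
G01 X116.632 Y39.318
G01 X116.742 Y55.415
G01 X130.737 Y63.370
G0 X194.217 Y124.542
M3 S304
G01 X244.374 Y56.643 F2882
G01 X176.475 Y6.486
G01 X126.318 Y74.385
G01 X194.217 Y124.542
G0 X159.808 Y133.781
M3 S304
G01 X173.186 Y12.244 F2882
G01 X33.340 Y5.965
G01 X261.188 Y132.742
M5
G0 X0.000 Y0.000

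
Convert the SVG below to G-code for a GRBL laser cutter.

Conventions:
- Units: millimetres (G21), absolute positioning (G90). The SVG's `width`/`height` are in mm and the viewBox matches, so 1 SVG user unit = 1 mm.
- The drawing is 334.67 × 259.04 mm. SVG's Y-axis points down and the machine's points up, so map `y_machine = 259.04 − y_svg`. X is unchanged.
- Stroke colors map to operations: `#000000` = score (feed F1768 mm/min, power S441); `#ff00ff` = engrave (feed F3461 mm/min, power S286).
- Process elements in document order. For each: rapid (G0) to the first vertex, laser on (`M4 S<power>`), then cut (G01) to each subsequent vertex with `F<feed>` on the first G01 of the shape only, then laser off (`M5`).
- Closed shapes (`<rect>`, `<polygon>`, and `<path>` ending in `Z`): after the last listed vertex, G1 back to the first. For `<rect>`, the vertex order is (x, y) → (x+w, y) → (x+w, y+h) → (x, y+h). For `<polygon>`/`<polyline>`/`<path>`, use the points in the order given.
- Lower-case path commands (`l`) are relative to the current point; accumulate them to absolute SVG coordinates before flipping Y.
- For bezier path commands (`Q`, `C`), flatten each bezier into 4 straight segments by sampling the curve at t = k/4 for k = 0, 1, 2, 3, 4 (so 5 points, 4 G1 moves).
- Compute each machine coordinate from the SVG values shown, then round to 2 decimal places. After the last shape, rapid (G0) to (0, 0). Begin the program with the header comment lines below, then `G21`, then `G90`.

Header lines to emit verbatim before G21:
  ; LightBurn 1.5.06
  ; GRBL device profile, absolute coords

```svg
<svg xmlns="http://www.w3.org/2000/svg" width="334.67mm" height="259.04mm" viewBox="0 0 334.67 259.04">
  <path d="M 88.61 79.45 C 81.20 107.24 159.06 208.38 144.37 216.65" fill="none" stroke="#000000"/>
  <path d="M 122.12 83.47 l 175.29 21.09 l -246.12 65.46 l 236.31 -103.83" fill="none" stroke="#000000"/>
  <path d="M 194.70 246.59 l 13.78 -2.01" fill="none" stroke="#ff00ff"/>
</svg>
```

viewBox `0 0 334.67 259.04` with mm width/height → 1 unit = 1 mm. Flip: y_m = 259.04 − y_svg.

**Shape 1** — `<path>` cubic bezier, stroke `#000000` → score (S441, F1768). Control points (SVG): P0=(88.61,79.45), P1=(81.20,107.24), P2=(159.06,208.38), P3=(144.37,216.65); sampled at t=k/4. Machine vertices: (88.61,179.59) → (96.26,147.59) → (119.22,103.67) → (140.81,63.41) → (144.37,42.39). Open path.

**Shape 2** — `<path>` open polyline, stroke `#000000` → score (S441, F1768). Machine vertices: (122.12,175.57) → (297.41,154.48) → (51.29,89.02) → (287.60,192.85). Open path.

**Shape 3** — `<path>` line segment, stroke `#ff00ff` → engrave (S286, F3461). Machine vertices: (194.70,12.45) → (208.48,14.46). Open path.

; LightBurn 1.5.06
; GRBL device profile, absolute coords
G21
G90
G0 X88.61 Y179.59
M4 S441
G01 X96.26 Y147.59 F1768
G01 X119.22 Y103.67
G01 X140.81 Y63.41
G01 X144.37 Y42.39
M5
G0 X122.12 Y175.57
M4 S441
G01 X297.41 Y154.48 F1768
G01 X51.29 Y89.02
G01 X287.60 Y192.85
M5
G0 X194.70 Y12.45
M4 S286
G01 X208.48 Y14.46 F3461
M5
G0 X0.00 Y0.00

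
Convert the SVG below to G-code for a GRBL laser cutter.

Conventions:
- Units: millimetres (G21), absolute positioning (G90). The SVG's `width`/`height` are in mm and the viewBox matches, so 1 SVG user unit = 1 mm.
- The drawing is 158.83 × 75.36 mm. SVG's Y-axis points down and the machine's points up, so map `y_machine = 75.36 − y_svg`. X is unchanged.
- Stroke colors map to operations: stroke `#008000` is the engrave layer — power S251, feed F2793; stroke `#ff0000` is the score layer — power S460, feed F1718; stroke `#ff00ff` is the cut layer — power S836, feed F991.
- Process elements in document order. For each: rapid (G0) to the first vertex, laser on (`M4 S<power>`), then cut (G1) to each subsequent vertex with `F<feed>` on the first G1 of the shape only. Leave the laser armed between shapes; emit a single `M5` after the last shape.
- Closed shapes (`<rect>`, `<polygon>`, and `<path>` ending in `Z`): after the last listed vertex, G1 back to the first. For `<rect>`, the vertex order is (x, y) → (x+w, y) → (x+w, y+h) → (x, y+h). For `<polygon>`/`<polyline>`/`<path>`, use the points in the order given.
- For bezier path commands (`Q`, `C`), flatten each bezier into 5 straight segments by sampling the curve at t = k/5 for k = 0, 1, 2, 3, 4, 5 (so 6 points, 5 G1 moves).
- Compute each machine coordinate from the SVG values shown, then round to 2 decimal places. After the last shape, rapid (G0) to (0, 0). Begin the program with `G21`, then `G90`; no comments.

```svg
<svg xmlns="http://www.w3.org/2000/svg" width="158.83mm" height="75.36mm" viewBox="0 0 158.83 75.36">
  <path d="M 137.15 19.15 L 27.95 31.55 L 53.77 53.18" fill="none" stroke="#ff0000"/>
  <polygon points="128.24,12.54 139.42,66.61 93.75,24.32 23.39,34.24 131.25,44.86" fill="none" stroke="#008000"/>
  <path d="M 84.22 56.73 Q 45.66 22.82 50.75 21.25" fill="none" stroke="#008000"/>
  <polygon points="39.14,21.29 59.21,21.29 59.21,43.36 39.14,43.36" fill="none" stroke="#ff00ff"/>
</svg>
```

G21
G90
G0 X137.15 Y56.21
M4 S460
G1 X27.95 Y43.81 F1718
G1 X53.77 Y22.18
G0 X128.24 Y62.82
M4 S251
G1 X139.42 Y8.75 F2793
G1 X93.75 Y51.04
G1 X23.39 Y41.12
G1 X131.25 Y30.50
G1 X128.24 Y62.82
G0 X84.22 Y18.63
M4 S251
G1 X70.54 Y30.90 F2793
G1 X60.36 Y40.58
G1 X53.66 Y47.68
G1 X50.46 Y52.19
G1 X50.75 Y54.11
G0 X39.14 Y54.07
M4 S836
G1 X59.21 Y54.07 F991
G1 X59.21 Y32.00
G1 X39.14 Y32.00
G1 X39.14 Y54.07
M5
G0 X0.00 Y0.00

1 u = 1 mm; y_m = 75.36 − y.

[1] `<path>` open polyline, #ff0000→score S460 F1718: (137.15,56.21) → (27.95,43.81) → (53.77,22.18)

[2] `<polygon>` closed polygon, #008000→engrave S251 F2793: (128.24,62.82) → (139.42,8.75) → (93.75,51.04) → (23.39,41.12) → (131.25,30.50) → (128.24,62.82) (closed)

[3] `<path>` quadratic bezier, #008000→engrave S251 F2793: (84.22,18.63) → (70.54,30.90) → (60.36,40.58) → (53.66,47.68) → (50.46,52.19) → (50.75,54.11)

[4] `<polygon>` rectangle, #ff00ff→cut S836 F991: (39.14,54.07) → (59.21,54.07) → (59.21,32.00) → (39.14,32.00) → (39.14,54.07) (closed)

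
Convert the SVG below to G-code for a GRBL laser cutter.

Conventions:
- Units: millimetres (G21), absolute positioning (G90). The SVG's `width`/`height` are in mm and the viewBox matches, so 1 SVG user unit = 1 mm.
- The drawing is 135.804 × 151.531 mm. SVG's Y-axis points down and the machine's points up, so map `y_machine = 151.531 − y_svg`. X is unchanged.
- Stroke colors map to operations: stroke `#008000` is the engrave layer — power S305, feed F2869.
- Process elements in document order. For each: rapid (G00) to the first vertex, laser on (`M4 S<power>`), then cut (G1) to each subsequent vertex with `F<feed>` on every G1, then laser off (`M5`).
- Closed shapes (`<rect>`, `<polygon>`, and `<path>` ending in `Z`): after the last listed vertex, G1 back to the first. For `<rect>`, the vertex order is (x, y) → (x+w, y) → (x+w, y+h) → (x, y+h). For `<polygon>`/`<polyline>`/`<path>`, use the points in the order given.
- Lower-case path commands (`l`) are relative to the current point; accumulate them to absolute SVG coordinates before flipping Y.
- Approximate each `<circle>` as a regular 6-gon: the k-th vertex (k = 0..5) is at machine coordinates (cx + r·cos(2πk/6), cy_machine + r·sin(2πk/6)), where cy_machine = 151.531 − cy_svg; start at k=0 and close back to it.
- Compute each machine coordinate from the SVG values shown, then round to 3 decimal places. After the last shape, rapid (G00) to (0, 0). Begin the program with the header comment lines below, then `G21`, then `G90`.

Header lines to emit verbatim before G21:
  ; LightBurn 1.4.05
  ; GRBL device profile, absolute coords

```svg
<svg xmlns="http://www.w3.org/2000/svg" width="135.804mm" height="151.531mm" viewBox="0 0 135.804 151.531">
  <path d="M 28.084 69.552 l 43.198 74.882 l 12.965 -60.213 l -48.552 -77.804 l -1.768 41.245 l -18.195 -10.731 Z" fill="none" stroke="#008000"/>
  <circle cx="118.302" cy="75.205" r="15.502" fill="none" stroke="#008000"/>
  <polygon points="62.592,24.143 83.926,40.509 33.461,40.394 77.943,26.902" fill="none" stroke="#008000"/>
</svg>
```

; LightBurn 1.4.05
; GRBL device profile, absolute coords
G21
G90
G00 X28.084 Y81.979
M4 S305
G1 X71.282 Y7.097 F2869
G1 X84.247 Y67.310 F2869
G1 X35.695 Y145.114 F2869
G1 X33.927 Y103.869 F2869
G1 X15.732 Y114.600 F2869
G1 X28.084 Y81.979 F2869
M5
G00 X133.804 Y76.326
M4 S305
G1 X126.053 Y89.751 F2869
G1 X110.551 Y89.751 F2869
G1 X102.800 Y76.326 F2869
G1 X110.551 Y62.901 F2869
G1 X126.053 Y62.901 F2869
G1 X133.804 Y76.326 F2869
M5
G00 X62.592 Y127.388
M4 S305
G1 X83.926 Y111.022 F2869
G1 X33.461 Y111.137 F2869
G1 X77.943 Y124.629 F2869
G1 X62.592 Y127.388 F2869
M5
G00 X0.000 Y0.000

1 u = 1 mm; y_m = 151.531 − y.

[1] `<path>` closed polygon, #008000→engrave S305 F2869: (28.084,81.979) → (71.282,7.097) → (84.247,67.310) → (35.695,145.114) → (33.927,103.869) → (15.732,114.600) → (28.084,81.979) (closed)

[2] `<circle>` circle, #008000→engrave S305 F2869: (133.804,76.326) → (126.053,89.751) → (110.551,89.751) → (102.800,76.326) → (110.551,62.901) → (126.053,62.901) → (133.804,76.326) (closed)

[3] `<polygon>` closed polygon, #008000→engrave S305 F2869: (62.592,127.388) → (83.926,111.022) → (33.461,111.137) → (77.943,124.629) → (62.592,127.388) (closed)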